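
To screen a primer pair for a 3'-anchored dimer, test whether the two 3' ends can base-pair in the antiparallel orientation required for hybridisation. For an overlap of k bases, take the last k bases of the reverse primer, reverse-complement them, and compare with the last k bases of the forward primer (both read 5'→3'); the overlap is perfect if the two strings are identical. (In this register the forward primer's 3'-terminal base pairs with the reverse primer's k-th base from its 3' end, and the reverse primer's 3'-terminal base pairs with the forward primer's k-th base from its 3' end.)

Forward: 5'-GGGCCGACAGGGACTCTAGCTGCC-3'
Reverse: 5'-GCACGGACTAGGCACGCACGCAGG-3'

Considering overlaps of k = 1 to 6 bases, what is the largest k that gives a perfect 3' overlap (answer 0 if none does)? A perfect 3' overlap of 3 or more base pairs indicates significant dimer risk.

Last 6 bases (5'→3') — forward …GCTGCC, reverse …CGCAGG.
Reverse complement of the reverse primer's last 6 bases: CCTGCG; its first k bases are the reverse complement of the reverse primer's last k bases, so a perfect k-base overlap needs the forward primer's last k bases to equal them.
Comparing (forward last k vs required): k=1: C vs C ✓; k=2: CC vs CC ✓; k=3: GCC vs CCT ✗; k=4: TGCC vs CCTG ✗; k=5: CTGCC vs CCTGC ✗; k=6: GCTGCC vs CCTGCG ✗.
Perfect overlaps at k = 1, 2; the largest is 2.

Longest perfect overlap: 2 complementary base pairs; below the dimer-risk threshold (threshold 3).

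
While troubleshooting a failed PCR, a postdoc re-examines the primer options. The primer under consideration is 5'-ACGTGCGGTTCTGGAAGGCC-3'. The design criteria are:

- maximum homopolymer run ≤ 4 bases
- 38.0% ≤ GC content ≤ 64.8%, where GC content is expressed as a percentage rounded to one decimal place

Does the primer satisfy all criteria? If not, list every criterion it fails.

Base counts: A=3, T=4, G=8, C=5 (length 20).
homopolymer run: longest run = 2 ✓
GC content: GC 13/20 = 65.0%, outside 38.0–64.8% ✗

Fails: GC content.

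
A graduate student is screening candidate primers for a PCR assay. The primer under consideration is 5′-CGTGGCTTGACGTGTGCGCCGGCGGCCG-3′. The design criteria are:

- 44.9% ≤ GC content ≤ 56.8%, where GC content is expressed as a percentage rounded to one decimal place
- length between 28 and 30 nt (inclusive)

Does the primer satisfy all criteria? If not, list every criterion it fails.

Fails: GC content.

Base counts: A=1, T=5, G=13, C=9 (length 28).
GC content: GC 22/28 = 78.6%, outside 44.9–56.8% ✗
length: length 28 ✓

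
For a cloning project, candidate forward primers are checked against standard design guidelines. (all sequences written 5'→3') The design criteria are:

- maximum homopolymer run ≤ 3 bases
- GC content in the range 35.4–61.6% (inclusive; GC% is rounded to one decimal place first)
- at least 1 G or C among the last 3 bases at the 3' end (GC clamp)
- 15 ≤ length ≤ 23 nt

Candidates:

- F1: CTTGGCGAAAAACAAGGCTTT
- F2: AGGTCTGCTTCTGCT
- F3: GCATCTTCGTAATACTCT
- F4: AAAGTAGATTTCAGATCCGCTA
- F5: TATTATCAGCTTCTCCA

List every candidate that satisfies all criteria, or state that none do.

F2, F3 and F4.

F1 (21 nt, A=7 T=5 G=5 C=4): longest run = 5, exceeds 3 ✗; GC 9/21 = 42.9% ✓; 3' end TTT has 0 G/C, need ≥1 ✗; length 21 ✓ — fails.
F2 (15 nt, A=1 T=6 G=4 C=4): longest run = 2 ✓; GC 8/15 = 53.3% ✓; 3' end GCT has 2 G/C ✓; length 15 ✓ — passes.
F3 (18 nt, A=4 T=7 G=2 C=5): longest run = 2 ✓; GC 7/18 = 38.9% ✓; 3' end TCT has 1 G/C ✓; length 18 ✓ — passes.
F4 (22 nt, A=8 T=6 G=4 C=4): longest run = 3 ✓; GC 8/22 = 36.4% ✓; 3' end CTA has 1 G/C ✓; length 22 ✓ — passes.
F5 (17 nt, A=4 T=7 G=1 C=5): longest run = 2 ✓; GC 6/17 = 35.3%, outside 35.4–61.6% ✗; 3' end CCA has 2 G/C ✓; length 17 ✓ — fails.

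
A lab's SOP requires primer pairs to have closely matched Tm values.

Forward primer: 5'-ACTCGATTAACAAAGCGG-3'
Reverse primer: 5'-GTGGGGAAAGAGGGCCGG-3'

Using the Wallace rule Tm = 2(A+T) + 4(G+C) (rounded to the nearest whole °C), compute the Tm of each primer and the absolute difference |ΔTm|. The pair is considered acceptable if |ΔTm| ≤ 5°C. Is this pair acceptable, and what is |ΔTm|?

|ΔTm| = 10°C; the pair is not acceptable.

Forward: A=7 T=3 G=4 C=4 → Tm = 2·10 + 4·8 = 52°C.
Reverse: A=4 T=1 G=11 C=2 → Tm = 2·5 + 4·13 = 62°C.
|ΔTm| = |52 − 62| = 10°C, > 5°C.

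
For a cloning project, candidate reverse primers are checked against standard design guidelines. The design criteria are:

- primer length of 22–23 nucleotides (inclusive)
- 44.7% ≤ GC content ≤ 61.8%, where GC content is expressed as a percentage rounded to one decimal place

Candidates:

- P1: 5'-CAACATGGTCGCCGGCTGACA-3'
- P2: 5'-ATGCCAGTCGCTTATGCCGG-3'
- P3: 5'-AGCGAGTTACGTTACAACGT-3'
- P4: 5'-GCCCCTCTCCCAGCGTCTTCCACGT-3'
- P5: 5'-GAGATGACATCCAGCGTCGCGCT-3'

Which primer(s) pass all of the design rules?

P1 (21 nt, A=5 T=3 G=6 C=7): length 21, outside 22–23 ✗; GC 13/21 = 61.9%, outside 44.7–61.8% ✗ — fails.
P2 (20 nt, A=3 T=5 G=6 C=6): length 20, outside 22–23 ✗; GC 12/20 = 60.0% ✓ — fails.
P3 (20 nt, A=6 T=5 G=5 C=4): length 20, outside 22–23 ✗; GC 9/20 = 45.0% ✓ — fails.
P4 (25 nt, A=2 T=6 G=4 C=13): length 25, outside 22–23 ✗; GC 17/25 = 68.0%, outside 44.7–61.8% ✗ — fails.
P5 (23 nt, A=5 T=4 G=7 C=7): length 23 ✓; GC 14/23 = 60.9% ✓ — passes.

P5 only.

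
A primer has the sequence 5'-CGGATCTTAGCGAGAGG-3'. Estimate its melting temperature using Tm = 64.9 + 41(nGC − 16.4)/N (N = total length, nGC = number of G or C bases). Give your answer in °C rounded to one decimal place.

49.5°C

Base counts: A=4, T=3, G=7, C=3; G+C = 10, N = 17.
Tm = 64.9 + 41·(10 − 16.4)/17 = 64.9 + -262.40/17 = 49.5°C.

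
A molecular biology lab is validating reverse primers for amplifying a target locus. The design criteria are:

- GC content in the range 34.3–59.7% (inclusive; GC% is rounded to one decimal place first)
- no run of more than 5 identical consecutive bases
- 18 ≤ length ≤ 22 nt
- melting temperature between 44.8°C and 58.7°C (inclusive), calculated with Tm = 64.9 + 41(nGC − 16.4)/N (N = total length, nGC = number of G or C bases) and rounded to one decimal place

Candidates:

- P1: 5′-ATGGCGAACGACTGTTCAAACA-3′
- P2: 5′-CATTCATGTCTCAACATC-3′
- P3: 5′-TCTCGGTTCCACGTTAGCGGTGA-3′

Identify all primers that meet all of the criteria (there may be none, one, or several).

P1 (22 nt, A=8 T=4 G=5 C=5): GC 10/22 = 45.5% ✓; longest run = 3 ✓; length 22 ✓; Tm = 64.9 + 41·(10 − 16.4)/22 = 53.0°C ✓ — passes.
P2 (18 nt, A=5 T=6 G=1 C=6): GC 7/18 = 38.9% ✓; longest run = 2 ✓; length 18 ✓; Tm = 64.9 + 41·(7 − 16.4)/18 = 43.5°C, outside 44.8–58.7°C ✗ — fails.
P3 (23 nt, A=3 T=7 G=7 C=6): GC 13/23 = 56.5% ✓; longest run = 2 ✓; length 23, outside 18–22 ✗; Tm = 64.9 + 41·(13 − 16.4)/23 = 58.8°C, outside 44.8–58.7°C ✗ — fails.

P1 only.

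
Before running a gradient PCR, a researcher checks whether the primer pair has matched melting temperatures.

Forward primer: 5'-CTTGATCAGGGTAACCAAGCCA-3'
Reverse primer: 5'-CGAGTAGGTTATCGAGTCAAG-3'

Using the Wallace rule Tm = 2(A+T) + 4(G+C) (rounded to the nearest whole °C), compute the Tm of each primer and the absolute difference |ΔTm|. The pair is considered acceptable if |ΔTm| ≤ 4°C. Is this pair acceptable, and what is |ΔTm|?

Forward: A=7 T=4 G=5 C=6 → Tm = 2·11 + 4·11 = 66°C.
Reverse: A=6 T=5 G=7 C=3 → Tm = 2·11 + 4·10 = 62°C.
|ΔTm| = |66 − 62| = 4°C, ≤ 4°C.

|ΔTm| = 4°C; the pair is acceptable.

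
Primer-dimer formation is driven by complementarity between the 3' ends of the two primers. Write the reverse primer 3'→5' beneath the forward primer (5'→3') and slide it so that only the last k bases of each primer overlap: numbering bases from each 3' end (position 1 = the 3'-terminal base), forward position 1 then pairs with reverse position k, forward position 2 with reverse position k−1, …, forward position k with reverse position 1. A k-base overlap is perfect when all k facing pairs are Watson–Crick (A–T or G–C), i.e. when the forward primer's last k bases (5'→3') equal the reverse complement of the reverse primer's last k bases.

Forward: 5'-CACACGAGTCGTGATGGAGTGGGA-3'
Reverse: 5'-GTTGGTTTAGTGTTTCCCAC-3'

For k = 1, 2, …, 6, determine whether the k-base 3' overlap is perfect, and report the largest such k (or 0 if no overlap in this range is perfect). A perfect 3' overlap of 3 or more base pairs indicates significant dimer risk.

Last 6 bases (5'→3') — forward …GTGGGA, reverse …TCCCAC.
Reverse complement of the reverse primer's last 6 bases: GTGGGA; its first k bases are the reverse complement of the reverse primer's last k bases, so a perfect k-base overlap needs the forward primer's last k bases to equal them.
Comparing (forward last k vs required): k=1: A vs G ✗; k=2: GA vs GT ✗; k=3: GGA vs GTG ✗; k=4: GGGA vs GTGG ✗; k=5: TGGGA vs GTGGG ✗; k=6: GTGGGA vs GTGGGA ✓.
Only k = 6 is perfect, so the longest perfect 3' overlap is 6.

Longest perfect overlap: 6 complementary base pairs; significant dimer risk (threshold 3).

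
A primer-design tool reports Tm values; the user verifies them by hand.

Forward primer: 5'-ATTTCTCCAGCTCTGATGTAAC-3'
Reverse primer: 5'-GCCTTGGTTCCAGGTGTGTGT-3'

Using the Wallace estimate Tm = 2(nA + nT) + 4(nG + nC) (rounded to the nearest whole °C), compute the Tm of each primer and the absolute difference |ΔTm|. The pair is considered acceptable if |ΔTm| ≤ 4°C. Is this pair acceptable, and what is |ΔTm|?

|ΔTm| = 4°C; the pair is acceptable.

Forward: A=5 T=8 G=3 C=6 → Tm = 2·13 + 4·9 = 62°C.
Reverse: A=1 T=8 G=8 C=4 → Tm = 2·9 + 4·12 = 66°C.
|ΔTm| = |62 − 66| = 4°C, ≤ 4°C.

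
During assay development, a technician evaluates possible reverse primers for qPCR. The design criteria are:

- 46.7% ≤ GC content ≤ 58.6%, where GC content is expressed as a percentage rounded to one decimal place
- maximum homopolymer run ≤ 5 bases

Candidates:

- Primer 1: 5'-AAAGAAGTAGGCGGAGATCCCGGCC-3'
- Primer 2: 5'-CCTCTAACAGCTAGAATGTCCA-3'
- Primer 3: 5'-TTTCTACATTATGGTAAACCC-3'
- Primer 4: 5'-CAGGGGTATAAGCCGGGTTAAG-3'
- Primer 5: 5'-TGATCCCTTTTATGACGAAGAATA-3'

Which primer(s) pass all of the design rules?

Primer 1 (25 nt, A=8 T=2 G=9 C=6): GC 15/25 = 60.0%, outside 46.7–58.6% ✗; longest run = 3 ✓ — fails.
Primer 2 (22 nt, A=7 T=5 G=3 C=7): GC 10/22 = 45.5%, outside 46.7–58.6% ✗; longest run = 2 ✓ — fails.
Primer 3 (21 nt, A=6 T=8 G=2 C=5): GC 7/21 = 33.3%, outside 46.7–58.6% ✗; longest run = 3 ✓ — fails.
Primer 4 (22 nt, A=6 T=4 G=9 C=3): GC 12/22 = 54.5% ✓; longest run = 4 ✓ — passes.
Primer 5 (24 nt, A=8 T=8 G=4 C=4): GC 8/24 = 33.3%, outside 46.7–58.6% ✗; longest run = 4 ✓ — fails.

Primer 4 only.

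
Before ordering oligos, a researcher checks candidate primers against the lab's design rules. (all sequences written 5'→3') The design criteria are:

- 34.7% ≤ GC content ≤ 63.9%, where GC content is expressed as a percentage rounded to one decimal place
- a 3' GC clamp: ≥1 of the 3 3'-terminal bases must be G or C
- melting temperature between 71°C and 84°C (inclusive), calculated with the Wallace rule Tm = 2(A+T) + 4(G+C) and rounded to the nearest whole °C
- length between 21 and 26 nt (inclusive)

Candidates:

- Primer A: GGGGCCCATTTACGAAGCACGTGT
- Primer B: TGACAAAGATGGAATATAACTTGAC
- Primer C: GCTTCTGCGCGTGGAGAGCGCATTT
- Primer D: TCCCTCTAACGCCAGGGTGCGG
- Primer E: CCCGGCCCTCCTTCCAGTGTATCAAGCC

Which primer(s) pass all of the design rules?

Primer A (24 nt, A=5 T=5 G=8 C=6): GC 14/24 = 58.3% ✓; 3' end TGT has 1 G/C ✓; Tm = 2·10 + 4·14 = 76°C ✓; length 24 ✓ — passes.
Primer B (25 nt, A=11 T=6 G=5 C=3): GC 8/25 = 32.0%, outside 34.7–63.9% ✗; 3' end GAC has 2 G/C ✓; Tm = 2·17 + 4·8 = 66°C, outside 71–84°C ✗; length 25 ✓ — fails.
Primer C (25 nt, A=3 T=7 G=9 C=6): GC 15/25 = 60.0% ✓; 3' end TTT has 0 G/C, need ≥1 ✗; Tm = 2·10 + 4·15 = 80°C ✓; length 25 ✓ — fails.
Primer D (22 nt, A=3 T=4 G=7 C=8): GC 15/22 = 68.2%, outside 34.7–63.9% ✗; 3' end CGG has 3 G/C ✓; Tm = 2·7 + 4·15 = 74°C ✓; length 22 ✓ — fails.
Primer E (28 nt, A=4 T=6 G=5 C=13): GC 18/28 = 64.3%, outside 34.7–63.9% ✗; 3' end GCC has 3 G/C ✓; Tm = 2·10 + 4·18 = 92°C, outside 71–84°C ✗; length 28, outside 21–26 ✗ — fails.

Primer A only.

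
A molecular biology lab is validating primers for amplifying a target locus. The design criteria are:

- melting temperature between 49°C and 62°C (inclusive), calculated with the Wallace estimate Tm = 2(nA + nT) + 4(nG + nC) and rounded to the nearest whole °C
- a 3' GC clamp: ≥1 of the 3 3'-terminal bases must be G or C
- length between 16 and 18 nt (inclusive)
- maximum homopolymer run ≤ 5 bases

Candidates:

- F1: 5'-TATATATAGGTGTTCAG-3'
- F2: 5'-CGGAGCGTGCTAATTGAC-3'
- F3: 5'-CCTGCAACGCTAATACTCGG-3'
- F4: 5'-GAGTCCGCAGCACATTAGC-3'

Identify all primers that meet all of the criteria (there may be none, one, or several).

F2 only.

F1 (17 nt, A=5 T=7 G=4 C=1): Tm = 2·12 + 4·5 = 44°C, outside 49–62°C ✗; 3' end CAG has 2 G/C ✓; length 17 ✓; longest run = 2 ✓ — fails.
F2 (18 nt, A=4 T=4 G=6 C=4): Tm = 2·8 + 4·10 = 56°C ✓; 3' end GAC has 2 G/C ✓; length 18 ✓; longest run = 2 ✓ — passes.
F3 (20 nt, A=5 T=4 G=4 C=7): Tm = 2·9 + 4·11 = 62°C ✓; 3' end CGG has 3 G/C ✓; length 20, outside 16–18 ✗; longest run = 2 ✓ — fails.
F4 (19 nt, A=5 T=3 G=5 C=6): Tm = 2·8 + 4·11 = 60°C ✓; 3' end AGC has 2 G/C ✓; length 19, outside 16–18 ✗; longest run = 2 ✓ — fails.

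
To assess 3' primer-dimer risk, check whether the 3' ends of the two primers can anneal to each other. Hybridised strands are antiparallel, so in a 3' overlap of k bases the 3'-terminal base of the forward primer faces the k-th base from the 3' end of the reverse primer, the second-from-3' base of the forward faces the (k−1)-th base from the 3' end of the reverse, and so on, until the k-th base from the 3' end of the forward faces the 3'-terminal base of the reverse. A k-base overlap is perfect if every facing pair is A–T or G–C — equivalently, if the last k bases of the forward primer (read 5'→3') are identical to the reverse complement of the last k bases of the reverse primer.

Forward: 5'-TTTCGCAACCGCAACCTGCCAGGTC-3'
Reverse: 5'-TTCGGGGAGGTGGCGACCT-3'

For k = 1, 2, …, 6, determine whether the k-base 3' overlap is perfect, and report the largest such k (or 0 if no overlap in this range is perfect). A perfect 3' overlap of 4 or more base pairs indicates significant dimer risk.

Longest perfect overlap: 5 complementary base pairs; significant dimer risk (threshold 4).

Last 6 bases (5'→3') — forward …CAGGTC, reverse …CGACCT.
Reverse complement of the reverse primer's last 6 bases: AGGTCG; its first k bases are the reverse complement of the reverse primer's last k bases, so a perfect k-base overlap needs the forward primer's last k bases to equal them.
Comparing (forward last k vs required): k=1: C vs A ✗; k=2: TC vs AG ✗; k=3: GTC vs AGG ✗; k=4: GGTC vs AGGT ✗; k=5: AGGTC vs AGGTC ✓; k=6: CAGGTC vs AGGTCG ✗.
Only k = 5 is perfect, so the longest perfect 3' overlap is 5.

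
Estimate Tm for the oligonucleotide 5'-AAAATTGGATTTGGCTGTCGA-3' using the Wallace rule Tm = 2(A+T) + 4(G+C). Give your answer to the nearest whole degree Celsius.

Base counts: A=6, T=7, G=6, C=2 (length 21).
Tm = 2·(6+7) + 4·(6+2) = 2·13 + 4·8 = 26 + 32 = 58°C.

58°C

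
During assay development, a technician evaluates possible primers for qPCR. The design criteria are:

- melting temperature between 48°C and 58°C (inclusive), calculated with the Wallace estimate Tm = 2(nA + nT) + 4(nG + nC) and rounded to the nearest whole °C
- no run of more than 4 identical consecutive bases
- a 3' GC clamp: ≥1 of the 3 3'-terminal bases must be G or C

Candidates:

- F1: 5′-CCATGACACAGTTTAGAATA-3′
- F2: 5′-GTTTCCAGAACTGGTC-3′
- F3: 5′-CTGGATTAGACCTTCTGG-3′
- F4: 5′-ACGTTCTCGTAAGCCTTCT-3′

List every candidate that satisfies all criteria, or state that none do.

F1 (20 nt, A=8 T=5 G=3 C=4): Tm = 2·13 + 4·7 = 54°C ✓; longest run = 3 ✓; 3' end ATA has 0 G/C, need ≥1 ✗ — fails.
F2 (16 nt, A=3 T=5 G=4 C=4): Tm = 2·8 + 4·8 = 48°C ✓; longest run = 3 ✓; 3' end GTC has 2 G/C ✓ — passes.
F3 (18 nt, A=3 T=6 G=5 C=4): Tm = 2·9 + 4·9 = 54°C ✓; longest run = 2 ✓; 3' end TGG has 2 G/C ✓ — passes.
F4 (19 nt, A=3 T=7 G=3 C=6): Tm = 2·10 + 4·9 = 56°C ✓; longest run = 2 ✓; 3' end TCT has 1 G/C ✓ — passes.

F2, F3 and F4.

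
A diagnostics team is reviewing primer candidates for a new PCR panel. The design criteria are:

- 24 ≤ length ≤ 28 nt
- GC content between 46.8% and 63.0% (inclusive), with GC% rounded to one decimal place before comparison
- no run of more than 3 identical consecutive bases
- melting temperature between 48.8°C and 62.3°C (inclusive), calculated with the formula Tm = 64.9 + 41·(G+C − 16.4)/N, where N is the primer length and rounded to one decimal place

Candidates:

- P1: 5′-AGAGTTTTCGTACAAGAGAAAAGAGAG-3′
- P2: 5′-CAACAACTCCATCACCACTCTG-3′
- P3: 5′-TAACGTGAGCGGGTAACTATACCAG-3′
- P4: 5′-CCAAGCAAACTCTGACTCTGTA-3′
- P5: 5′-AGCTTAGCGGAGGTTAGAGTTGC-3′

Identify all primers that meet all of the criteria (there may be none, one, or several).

P1 (27 nt, A=12 T=5 G=8 C=2): length 27 ✓; GC 10/27 = 37.0%, outside 46.8–63.0% ✗; longest run = 4, exceeds 3 ✗; Tm = 64.9 + 41·(10 − 16.4)/27 = 55.2°C ✓ — fails.
P2 (22 nt, A=7 T=4 G=1 C=10): length 22, outside 24–28 ✗; GC 11/22 = 50.0% ✓; longest run = 2 ✓; Tm = 64.9 + 41·(11 − 16.4)/22 = 54.8°C ✓ — fails.
P3 (25 nt, A=8 T=5 G=7 C=5): length 25 ✓; GC 12/25 = 48.0% ✓; longest run = 3 ✓; Tm = 64.9 + 41·(12 − 16.4)/25 = 57.7°C ✓ — passes.
P4 (22 nt, A=7 T=5 G=3 C=7): length 22, outside 24–28 ✗; GC 10/22 = 45.5%, outside 46.8–63.0% ✗; longest run = 3 ✓; Tm = 64.9 + 41·(10 − 16.4)/22 = 53.0°C ✓ — fails.
P5 (23 nt, A=5 T=6 G=9 C=3): length 23, outside 24–28 ✗; GC 12/23 = 52.2% ✓; longest run = 2 ✓; Tm = 64.9 + 41·(12 − 16.4)/23 = 57.1°C ✓ — fails.

P3 only.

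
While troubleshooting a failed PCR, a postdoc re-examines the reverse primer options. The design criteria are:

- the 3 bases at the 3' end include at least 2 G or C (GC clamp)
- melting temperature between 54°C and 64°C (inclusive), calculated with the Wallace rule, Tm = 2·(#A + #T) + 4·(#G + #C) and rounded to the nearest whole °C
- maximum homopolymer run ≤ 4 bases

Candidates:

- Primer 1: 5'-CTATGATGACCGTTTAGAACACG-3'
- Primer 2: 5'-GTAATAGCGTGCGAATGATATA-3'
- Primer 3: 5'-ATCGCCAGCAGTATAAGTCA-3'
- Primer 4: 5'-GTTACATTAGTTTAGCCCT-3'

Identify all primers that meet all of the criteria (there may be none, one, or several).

Primer 1 (23 nt, A=7 T=6 G=5 C=5): 3' end ACG has 2 G/C ✓; Tm = 2·13 + 4·10 = 66°C, outside 54–64°C ✗; longest run = 3 ✓ — fails.
Primer 2 (22 nt, A=8 T=6 G=6 C=2): 3' end ATA has 0 G/C, need ≥2 ✗; Tm = 2·14 + 4·8 = 60°C ✓; longest run = 2 ✓ — fails.
Primer 3 (20 nt, A=7 T=4 G=4 C=5): 3' end TCA has 1 G/C, need ≥2 ✗; Tm = 2·11 + 4·9 = 58°C ✓; longest run = 2 ✓ — fails.
Primer 4 (19 nt, A=4 T=8 G=3 C=4): 3' end CCT has 2 G/C ✓; Tm = 2·12 + 4·7 = 52°C, outside 54–64°C ✗; longest run = 3 ✓ — fails.

None of the candidates satisfy all criteria.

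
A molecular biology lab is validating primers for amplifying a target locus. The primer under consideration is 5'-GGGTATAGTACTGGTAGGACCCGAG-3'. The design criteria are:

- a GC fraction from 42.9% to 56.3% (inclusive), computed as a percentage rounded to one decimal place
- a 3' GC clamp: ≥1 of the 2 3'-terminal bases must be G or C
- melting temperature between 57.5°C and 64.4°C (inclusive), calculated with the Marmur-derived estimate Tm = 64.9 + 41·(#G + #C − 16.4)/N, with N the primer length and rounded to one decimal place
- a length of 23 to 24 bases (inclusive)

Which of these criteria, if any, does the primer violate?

Fails: length.

Base counts: A=6, T=5, G=10, C=4 (length 25).
GC content: GC 14/25 = 56.0% ✓
GC clamp: 3' end AG has 1 G/C ✓
Tm: Tm = 64.9 + 41·(14 − 16.4)/25 = 61.0°C ✓
length: length 25, outside 23–24 ✗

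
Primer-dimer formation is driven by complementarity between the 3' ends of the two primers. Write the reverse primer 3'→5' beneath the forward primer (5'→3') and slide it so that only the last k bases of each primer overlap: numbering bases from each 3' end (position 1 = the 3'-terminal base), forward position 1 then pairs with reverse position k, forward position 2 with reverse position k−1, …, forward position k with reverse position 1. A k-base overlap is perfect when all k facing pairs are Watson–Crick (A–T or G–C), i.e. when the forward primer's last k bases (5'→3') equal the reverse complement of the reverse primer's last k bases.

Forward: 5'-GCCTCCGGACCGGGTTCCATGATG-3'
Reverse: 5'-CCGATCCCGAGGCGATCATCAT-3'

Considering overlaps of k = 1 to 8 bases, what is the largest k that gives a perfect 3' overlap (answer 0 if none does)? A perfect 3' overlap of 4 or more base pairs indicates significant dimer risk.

Last 8 bases (5'→3') — forward …CCATGATG, reverse …ATCATCAT.
Reverse complement of the reverse primer's last 8 bases: ATGATGAT; its first k bases are the reverse complement of the reverse primer's last k bases, so a perfect k-base overlap needs the forward primer's last k bases to equal them.
Comparing (forward last k vs required): k=1: G vs A ✗; k=2: TG vs AT ✗; k=3: ATG vs ATG ✓; k=4: GATG vs ATGA ✗; k=5: TGATG vs ATGAT ✗; k=6: ATGATG vs ATGATG ✓; k=7: CATGATG vs ATGATGA ✗; k=8: CCATGATG vs ATGATGAT ✗.
Perfect overlaps at k = 3, 6; the largest is 6.

Longest perfect overlap: 6 complementary base pairs; significant dimer risk (threshold 4).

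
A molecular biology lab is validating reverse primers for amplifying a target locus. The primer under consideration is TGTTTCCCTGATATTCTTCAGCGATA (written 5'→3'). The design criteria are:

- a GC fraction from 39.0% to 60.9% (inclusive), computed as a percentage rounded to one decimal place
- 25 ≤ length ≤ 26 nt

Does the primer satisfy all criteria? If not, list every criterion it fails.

Fails: GC content.

Base counts: A=5, T=11, G=4, C=6 (length 26).
GC content: GC 10/26 = 38.5%, outside 39.0–60.9% ✗
length: length 26 ✓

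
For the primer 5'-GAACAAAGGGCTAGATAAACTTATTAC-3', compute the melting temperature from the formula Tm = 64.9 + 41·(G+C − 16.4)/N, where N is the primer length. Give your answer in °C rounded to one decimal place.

Base counts: A=12, T=6, G=5, C=4; G+C = 9, N = 27.
Tm = 64.9 + 41·(9 − 16.4)/27 = 64.9 + -303.40/27 = 53.7°C.

53.7°C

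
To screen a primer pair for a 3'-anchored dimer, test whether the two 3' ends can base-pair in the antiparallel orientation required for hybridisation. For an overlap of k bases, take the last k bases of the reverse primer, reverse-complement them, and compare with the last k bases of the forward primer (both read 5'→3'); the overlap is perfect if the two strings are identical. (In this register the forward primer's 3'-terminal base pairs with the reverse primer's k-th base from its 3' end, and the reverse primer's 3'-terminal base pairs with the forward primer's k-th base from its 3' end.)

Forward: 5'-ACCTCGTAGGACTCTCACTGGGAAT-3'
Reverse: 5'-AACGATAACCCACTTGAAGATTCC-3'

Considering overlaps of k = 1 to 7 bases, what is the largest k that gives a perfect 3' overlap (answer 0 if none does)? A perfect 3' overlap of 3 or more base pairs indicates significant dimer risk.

Last 7 bases (5'→3') — forward …TGGGAAT, reverse …AGATTCC.
Reverse complement of the reverse primer's last 7 bases: GGAATCT; its first k bases are the reverse complement of the reverse primer's last k bases, so a perfect k-base overlap needs the forward primer's last k bases to equal them.
Comparing (forward last k vs required): k=1: T vs G ✗; k=2: AT vs GG ✗; k=3: AAT vs GGA ✗; k=4: GAAT vs GGAA ✗; k=5: GGAAT vs GGAAT ✓; k=6: GGGAAT vs GGAATC ✗; k=7: TGGGAAT vs GGAATCT ✗.
Only k = 5 is perfect, so the longest perfect 3' overlap is 5.

Longest perfect overlap: 5 complementary base pairs; significant dimer risk (threshold 3).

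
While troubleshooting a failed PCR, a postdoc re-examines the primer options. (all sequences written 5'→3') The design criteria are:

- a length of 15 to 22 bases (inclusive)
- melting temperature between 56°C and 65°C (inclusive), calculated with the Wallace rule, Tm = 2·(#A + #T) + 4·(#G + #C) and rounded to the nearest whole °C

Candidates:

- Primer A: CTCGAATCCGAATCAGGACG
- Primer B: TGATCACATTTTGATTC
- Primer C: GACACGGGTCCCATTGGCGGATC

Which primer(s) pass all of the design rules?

Primer A (20 nt, A=6 T=3 G=5 C=6): length 20 ✓; Tm = 2·9 + 4·11 = 62°C ✓ — passes.
Primer B (17 nt, A=4 T=8 G=2 C=3): length 17 ✓; Tm = 2·12 + 4·5 = 44°C, outside 56–65°C ✗ — fails.
Primer C (23 nt, A=4 T=4 G=8 C=7): length 23, outside 15–22 ✗; Tm = 2·8 + 4·15 = 76°C, outside 56–65°C ✗ — fails.

Primer A only.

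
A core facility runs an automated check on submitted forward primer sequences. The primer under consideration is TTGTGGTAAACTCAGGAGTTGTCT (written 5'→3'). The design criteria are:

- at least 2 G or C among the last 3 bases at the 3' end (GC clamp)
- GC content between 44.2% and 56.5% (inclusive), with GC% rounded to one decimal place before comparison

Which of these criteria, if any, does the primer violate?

Fails: GC clamp, GC content.

Base counts: A=5, T=9, G=7, C=3 (length 24).
GC clamp: 3' end TCT has 1 G/C, need ≥2 ✗
GC content: GC 10/24 = 41.7%, outside 44.2–56.5% ✗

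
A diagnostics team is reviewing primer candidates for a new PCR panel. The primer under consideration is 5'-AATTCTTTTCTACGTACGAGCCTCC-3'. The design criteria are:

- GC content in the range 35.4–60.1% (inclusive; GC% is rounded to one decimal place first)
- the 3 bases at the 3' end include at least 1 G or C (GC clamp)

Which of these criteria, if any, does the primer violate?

Base counts: A=5, T=9, G=3, C=8 (length 25).
GC content: GC 11/25 = 44.0% ✓
GC clamp: 3' end TCC has 2 G/C ✓

Meets all criteria.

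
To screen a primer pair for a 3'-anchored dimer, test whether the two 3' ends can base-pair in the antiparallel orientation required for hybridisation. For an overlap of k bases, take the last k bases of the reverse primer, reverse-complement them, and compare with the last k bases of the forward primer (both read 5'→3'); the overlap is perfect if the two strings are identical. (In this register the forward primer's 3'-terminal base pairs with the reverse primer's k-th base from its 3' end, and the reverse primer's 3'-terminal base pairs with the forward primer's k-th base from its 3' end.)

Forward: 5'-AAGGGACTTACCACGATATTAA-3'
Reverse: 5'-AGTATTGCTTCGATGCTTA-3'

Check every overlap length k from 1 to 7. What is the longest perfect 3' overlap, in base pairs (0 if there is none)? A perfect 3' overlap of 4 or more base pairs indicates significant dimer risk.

Longest perfect overlap: 3 complementary base pairs; below the dimer-risk threshold (threshold 4).

Last 7 bases (5'→3') — forward …ATATTAA, reverse …ATGCTTA.
Reverse complement of the reverse primer's last 7 bases: TAAGCAT; its first k bases are the reverse complement of the reverse primer's last k bases, so a perfect k-base overlap needs the forward primer's last k bases to equal them.
Comparing (forward last k vs required): k=1: A vs T ✗; k=2: AA vs TA ✗; k=3: TAA vs TAA ✓; k=4: TTAA vs TAAG ✗; k=5: ATTAA vs TAAGC ✗; k=6: TATTAA vs TAAGCA ✗; k=7: ATATTAA vs TAAGCAT ✗.
Only k = 3 is perfect, so the longest perfect 3' overlap is 3.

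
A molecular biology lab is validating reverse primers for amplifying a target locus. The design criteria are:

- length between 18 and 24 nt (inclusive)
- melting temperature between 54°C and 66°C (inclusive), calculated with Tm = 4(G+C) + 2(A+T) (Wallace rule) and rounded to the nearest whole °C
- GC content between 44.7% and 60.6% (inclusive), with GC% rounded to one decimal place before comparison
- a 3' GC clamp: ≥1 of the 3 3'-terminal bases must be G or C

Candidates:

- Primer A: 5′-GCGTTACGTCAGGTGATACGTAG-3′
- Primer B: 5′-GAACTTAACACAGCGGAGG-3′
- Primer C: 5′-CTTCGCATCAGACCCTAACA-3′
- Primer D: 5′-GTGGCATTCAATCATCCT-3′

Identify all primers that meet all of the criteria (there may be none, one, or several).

Primer B and Primer C.

Primer A (23 nt, A=5 T=6 G=8 C=4): length 23 ✓; Tm = 2·11 + 4·12 = 70°C, outside 54–66°C ✗; GC 12/23 = 52.2% ✓; 3' end TAG has 1 G/C ✓ — fails.
Primer B (19 nt, A=7 T=2 G=6 C=4): length 19 ✓; Tm = 2·9 + 4·10 = 58°C ✓; GC 10/19 = 52.6% ✓; 3' end AGG has 2 G/C ✓ — passes.
Primer C (20 nt, A=6 T=4 G=2 C=8): length 20 ✓; Tm = 2·10 + 4·10 = 60°C ✓; GC 10/20 = 50.0% ✓; 3' end ACA has 1 G/C ✓ — passes.
Primer D (18 nt, A=4 T=6 G=3 C=5): length 18 ✓; Tm = 2·10 + 4·8 = 52°C, outside 54–66°C ✗; GC 8/18 = 44.4%, outside 44.7–60.6% ✗; 3' end CCT has 2 G/C ✓ — fails.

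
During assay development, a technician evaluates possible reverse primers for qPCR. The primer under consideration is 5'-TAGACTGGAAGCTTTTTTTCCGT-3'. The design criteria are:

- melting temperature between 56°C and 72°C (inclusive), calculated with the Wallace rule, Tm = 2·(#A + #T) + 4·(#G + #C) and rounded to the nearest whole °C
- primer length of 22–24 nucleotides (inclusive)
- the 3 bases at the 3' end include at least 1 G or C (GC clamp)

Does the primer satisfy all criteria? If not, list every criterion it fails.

Base counts: A=4, T=10, G=5, C=4 (length 23).
Tm: Tm = 2·14 + 4·9 = 64°C ✓
length: length 23 ✓
GC clamp: 3' end CGT has 2 G/C ✓

Meets all criteria.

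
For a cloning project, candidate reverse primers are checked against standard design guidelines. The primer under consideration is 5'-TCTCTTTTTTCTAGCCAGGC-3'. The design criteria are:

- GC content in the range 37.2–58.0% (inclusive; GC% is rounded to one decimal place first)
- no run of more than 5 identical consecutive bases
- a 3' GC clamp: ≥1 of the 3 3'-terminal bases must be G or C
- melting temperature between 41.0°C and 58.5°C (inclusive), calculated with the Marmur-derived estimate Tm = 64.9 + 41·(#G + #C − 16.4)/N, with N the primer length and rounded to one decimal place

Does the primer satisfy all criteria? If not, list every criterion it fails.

Fails: homopolymer run.

Base counts: A=2, T=9, G=3, C=6 (length 20).
GC content: GC 9/20 = 45.0% ✓
homopolymer run: longest run = 6, exceeds 5 ✗
GC clamp: 3' end GGC has 3 G/C ✓
Tm: Tm = 64.9 + 41·(9 − 16.4)/20 = 49.7°C ✓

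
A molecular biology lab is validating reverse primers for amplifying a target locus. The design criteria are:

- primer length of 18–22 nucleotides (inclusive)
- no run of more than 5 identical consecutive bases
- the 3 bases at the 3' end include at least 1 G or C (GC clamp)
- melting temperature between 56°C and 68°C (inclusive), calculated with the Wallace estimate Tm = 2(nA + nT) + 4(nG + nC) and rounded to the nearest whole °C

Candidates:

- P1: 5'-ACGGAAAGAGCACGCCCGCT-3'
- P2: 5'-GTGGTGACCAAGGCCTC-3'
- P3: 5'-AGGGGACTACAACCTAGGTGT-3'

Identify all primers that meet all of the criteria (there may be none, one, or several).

P1 (20 nt, A=6 T=1 G=6 C=7): length 20 ✓; longest run = 3 ✓; 3' end GCT has 2 G/C ✓; Tm = 2·7 + 4·13 = 66°C ✓ — passes.
P2 (17 nt, A=3 T=3 G=6 C=5): length 17, outside 18–22 ✗; longest run = 2 ✓; 3' end CTC has 2 G/C ✓; Tm = 2·6 + 4·11 = 56°C ✓ — fails.
P3 (21 nt, A=6 T=4 G=7 C=4): length 21 ✓; longest run = 4 ✓; 3' end TGT has 1 G/C ✓; Tm = 2·10 + 4·11 = 64°C ✓ — passes.

P1 and P3.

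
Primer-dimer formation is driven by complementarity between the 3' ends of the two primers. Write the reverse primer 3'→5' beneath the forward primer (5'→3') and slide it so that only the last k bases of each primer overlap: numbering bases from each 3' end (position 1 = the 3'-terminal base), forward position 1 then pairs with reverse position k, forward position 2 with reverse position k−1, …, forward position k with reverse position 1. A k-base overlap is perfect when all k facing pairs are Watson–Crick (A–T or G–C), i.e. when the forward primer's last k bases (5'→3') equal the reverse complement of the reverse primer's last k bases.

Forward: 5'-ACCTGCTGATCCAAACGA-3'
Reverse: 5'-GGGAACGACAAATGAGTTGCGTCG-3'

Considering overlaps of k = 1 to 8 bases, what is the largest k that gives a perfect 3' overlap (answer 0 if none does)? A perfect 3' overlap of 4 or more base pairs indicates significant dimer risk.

Longest perfect overlap: 3 complementary base pairs; below the dimer-risk threshold (threshold 4).

Last 8 bases (5'→3') — forward …CCAAACGA, reverse …TTGCGTCG.
Reverse complement of the reverse primer's last 8 bases: CGACGCAA; its first k bases are the reverse complement of the reverse primer's last k bases, so a perfect k-base overlap needs the forward primer's last k bases to equal them.
Comparing (forward last k vs required): k=1: A vs C ✗; k=2: GA vs CG ✗; k=3: CGA vs CGA ✓; k=4: ACGA vs CGAC ✗; k=5: AACGA vs CGACG ✗; k=6: AAACGA vs CGACGC ✗; k=7: CAAACGA vs CGACGCA ✗; k=8: CCAAACGA vs CGACGCAA ✗.
Only k = 3 is perfect, so the longest perfect 3' overlap is 3.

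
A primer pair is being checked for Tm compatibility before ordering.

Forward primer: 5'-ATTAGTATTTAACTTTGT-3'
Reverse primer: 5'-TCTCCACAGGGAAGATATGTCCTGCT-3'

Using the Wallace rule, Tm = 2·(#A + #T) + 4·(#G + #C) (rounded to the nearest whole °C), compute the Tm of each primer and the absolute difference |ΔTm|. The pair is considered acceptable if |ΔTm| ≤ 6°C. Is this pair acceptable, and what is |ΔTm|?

Forward: A=5 T=10 G=2 C=1 → Tm = 2·15 + 4·3 = 42°C.
Reverse: A=6 T=7 G=6 C=7 → Tm = 2·13 + 4·13 = 78°C.
|ΔTm| = |42 − 78| = 36°C, > 6°C.

|ΔTm| = 36°C; the pair is not acceptable.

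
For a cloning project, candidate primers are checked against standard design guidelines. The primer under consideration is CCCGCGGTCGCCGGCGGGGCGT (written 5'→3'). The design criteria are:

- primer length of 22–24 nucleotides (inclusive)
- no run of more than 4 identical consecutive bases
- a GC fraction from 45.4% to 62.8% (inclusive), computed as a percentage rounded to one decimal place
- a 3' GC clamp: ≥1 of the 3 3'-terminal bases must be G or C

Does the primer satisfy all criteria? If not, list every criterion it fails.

Base counts: A=0, T=2, G=11, C=9 (length 22).
length: length 22 ✓
homopolymer run: longest run = 4 ✓
GC content: GC 20/22 = 90.9%, outside 45.4–62.8% ✗
GC clamp: 3' end CGT has 2 G/C ✓

Fails: GC content.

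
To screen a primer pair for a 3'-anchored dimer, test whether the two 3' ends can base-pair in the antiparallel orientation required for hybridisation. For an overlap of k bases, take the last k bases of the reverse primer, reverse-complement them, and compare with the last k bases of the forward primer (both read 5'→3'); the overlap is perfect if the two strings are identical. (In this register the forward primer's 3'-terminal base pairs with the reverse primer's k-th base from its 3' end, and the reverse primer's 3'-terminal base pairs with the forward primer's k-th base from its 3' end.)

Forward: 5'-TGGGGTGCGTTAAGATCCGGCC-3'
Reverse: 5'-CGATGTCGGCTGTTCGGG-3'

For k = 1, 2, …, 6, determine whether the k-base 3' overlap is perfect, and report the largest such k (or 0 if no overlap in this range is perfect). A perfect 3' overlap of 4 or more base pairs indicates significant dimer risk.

Last 6 bases (5'→3') — forward …CCGGCC, reverse …TTCGGG.
Reverse complement of the reverse primer's last 6 bases: CCCGAA; its first k bases are the reverse complement of the reverse primer's last k bases, so a perfect k-base overlap needs the forward primer's last k bases to equal them.
Comparing (forward last k vs required): k=1: C vs C ✓; k=2: CC vs CC ✓; k=3: GCC vs CCC ✗; k=4: GGCC vs CCCG ✗; k=5: CGGCC vs CCCGA ✗; k=6: CCGGCC vs CCCGAA ✗.
Perfect overlaps at k = 1, 2; the largest is 2.

Longest perfect overlap: 2 complementary base pairs; below the dimer-risk threshold (threshold 4).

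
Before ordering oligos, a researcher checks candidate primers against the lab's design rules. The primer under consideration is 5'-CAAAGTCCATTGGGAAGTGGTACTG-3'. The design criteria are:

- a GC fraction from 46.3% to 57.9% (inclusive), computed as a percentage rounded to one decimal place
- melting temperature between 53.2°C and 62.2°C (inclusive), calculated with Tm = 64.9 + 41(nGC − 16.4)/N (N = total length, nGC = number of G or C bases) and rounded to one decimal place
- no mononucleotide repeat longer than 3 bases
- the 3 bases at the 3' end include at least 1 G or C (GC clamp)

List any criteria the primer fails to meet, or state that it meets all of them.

Meets all criteria.

Base counts: A=7, T=6, G=8, C=4 (length 25).
GC content: GC 12/25 = 48.0% ✓
Tm: Tm = 64.9 + 41·(12 − 16.4)/25 = 57.7°C ✓
homopolymer run: longest run = 3 ✓
GC clamp: 3' end CTG has 2 G/C ✓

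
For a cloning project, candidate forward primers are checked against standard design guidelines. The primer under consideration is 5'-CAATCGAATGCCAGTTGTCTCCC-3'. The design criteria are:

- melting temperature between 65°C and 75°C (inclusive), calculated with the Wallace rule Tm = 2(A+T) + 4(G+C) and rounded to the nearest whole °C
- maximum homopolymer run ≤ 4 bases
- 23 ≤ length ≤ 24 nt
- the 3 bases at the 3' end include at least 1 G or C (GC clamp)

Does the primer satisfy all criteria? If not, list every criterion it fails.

Base counts: A=5, T=6, G=4, C=8 (length 23).
Tm: Tm = 2·11 + 4·12 = 70°C ✓
homopolymer run: longest run = 3 ✓
length: length 23 ✓
GC clamp: 3' end CCC has 3 G/C ✓

Meets all criteria.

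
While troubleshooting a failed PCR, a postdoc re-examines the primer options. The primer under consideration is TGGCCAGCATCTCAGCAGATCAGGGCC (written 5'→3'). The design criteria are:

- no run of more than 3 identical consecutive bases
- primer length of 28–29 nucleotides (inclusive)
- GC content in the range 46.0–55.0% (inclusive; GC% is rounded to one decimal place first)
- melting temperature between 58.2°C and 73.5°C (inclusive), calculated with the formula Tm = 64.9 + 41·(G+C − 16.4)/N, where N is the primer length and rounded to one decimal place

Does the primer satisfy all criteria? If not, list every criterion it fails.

Fails: length, GC content.

Base counts: A=6, T=4, G=8, C=9 (length 27).
homopolymer run: longest run = 3 ✓
length: length 27, outside 28–29 ✗
GC content: GC 17/27 = 63.0%, outside 46.0–55.0% ✗
Tm: Tm = 64.9 + 41·(17 − 16.4)/27 = 65.8°C ✓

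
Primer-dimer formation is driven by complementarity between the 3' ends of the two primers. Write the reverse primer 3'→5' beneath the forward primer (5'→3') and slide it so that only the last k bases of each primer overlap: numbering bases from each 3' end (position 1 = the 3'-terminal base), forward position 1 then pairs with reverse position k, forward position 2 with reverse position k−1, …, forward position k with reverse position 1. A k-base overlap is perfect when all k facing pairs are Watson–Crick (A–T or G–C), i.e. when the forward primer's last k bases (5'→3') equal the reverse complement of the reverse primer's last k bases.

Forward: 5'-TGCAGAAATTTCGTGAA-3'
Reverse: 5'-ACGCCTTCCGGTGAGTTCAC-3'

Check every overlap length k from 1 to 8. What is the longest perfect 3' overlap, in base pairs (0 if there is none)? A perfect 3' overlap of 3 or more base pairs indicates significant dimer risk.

Longest perfect overlap: 5 complementary base pairs; significant dimer risk (threshold 3).

Last 8 bases (5'→3') — forward …TTCGTGAA, reverse …GAGTTCAC.
Reverse complement of the reverse primer's last 8 bases: GTGAACTC; its first k bases are the reverse complement of the reverse primer's last k bases, so a perfect k-base overlap needs the forward primer's last k bases to equal them.
Comparing (forward last k vs required): k=1: A vs G ✗; k=2: AA vs GT ✗; k=3: GAA vs GTG ✗; k=4: TGAA vs GTGA ✗; k=5: GTGAA vs GTGAA ✓; k=6: CGTGAA vs GTGAAC ✗; k=7: TCGTGAA vs GTGAACT ✗; k=8: TTCGTGAA vs GTGAACTC ✗.
Only k = 5 is perfect, so the longest perfect 3' overlap is 5.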